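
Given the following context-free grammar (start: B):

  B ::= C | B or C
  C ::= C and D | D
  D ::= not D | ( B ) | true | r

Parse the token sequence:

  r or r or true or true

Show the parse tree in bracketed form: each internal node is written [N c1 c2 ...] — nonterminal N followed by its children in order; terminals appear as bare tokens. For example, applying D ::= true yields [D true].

[B [B [B [B [C [D r]]] or [C [D r]]] or [C [D true]]] or [C [D true]]]

B
B or C
B or C or C
B or C or C or C
C or C or C or C
D or C or C or C
r or C or C or C
r or D or C or C
r or r or C or C
r or r or D or C
r or r or true or C
r or r or true or D
r or r or true or true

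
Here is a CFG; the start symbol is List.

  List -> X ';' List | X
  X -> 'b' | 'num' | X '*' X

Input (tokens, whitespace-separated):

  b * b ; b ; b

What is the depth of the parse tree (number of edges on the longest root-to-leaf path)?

[List [X [X b] * [X b]] ; [List [X b] ; [List [X b]]]]

4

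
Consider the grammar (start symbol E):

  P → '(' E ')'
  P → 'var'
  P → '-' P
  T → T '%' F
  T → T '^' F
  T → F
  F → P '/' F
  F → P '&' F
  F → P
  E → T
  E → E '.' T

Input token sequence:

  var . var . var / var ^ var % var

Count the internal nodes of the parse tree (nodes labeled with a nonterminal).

[E [E [E [T [F [P var]]]] . [T [F [P var]]]] . [T [T [T [F [P var] / [F [P var]]]] ^ [F [P var]]] % [F [P var]]]]

20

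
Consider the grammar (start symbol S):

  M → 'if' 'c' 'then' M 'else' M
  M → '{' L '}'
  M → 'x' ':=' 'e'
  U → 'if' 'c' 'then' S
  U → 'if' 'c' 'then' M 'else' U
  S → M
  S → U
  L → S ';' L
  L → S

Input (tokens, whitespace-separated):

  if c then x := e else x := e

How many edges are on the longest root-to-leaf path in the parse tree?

[S [M if c then [M x := e] else [M x := e]]]

3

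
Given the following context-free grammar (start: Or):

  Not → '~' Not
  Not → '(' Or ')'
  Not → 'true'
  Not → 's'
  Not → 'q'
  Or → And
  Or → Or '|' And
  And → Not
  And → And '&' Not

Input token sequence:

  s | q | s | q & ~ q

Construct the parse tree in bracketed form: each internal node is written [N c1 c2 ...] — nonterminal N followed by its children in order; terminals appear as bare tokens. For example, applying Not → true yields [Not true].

[Or [Or [Or [Or [And [Not s]]] | [And [Not q]]] | [And [Not s]]] | [And [And [Not q]] & [Not ~ [Not q]]]]

Or
Or | And
Or | And | And
Or | And | And | And
And | And | And | And
Not | And | And | And
s | And | And | And
s | Not | And | And
s | q | And | And
s | q | Not | And
s | q | s | And
s | q | s | And & Not
s | q | s | Not & Not
s | q | s | q & Not
s | q | s | q & ~ Not
s | q | s | q & ~ q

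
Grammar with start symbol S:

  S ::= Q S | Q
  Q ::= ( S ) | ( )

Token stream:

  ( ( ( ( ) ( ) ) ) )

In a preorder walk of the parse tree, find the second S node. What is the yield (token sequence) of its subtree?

[S [Q ( [S [Q ( [S [Q ( [S [Q ( )] [S [Q ( )]]] )]] )]] )]]

( ( ( ) ( ) ) )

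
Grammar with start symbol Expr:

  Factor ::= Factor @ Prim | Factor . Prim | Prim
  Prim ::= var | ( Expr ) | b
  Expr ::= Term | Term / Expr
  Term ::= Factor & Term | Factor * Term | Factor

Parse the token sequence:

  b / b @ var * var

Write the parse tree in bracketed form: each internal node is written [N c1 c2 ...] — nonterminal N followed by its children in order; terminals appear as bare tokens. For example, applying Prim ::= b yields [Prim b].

[Expr [Term [Factor [Prim b]]] / [Expr [Term [Factor [Factor [Prim b]] @ [Prim var]] * [Term [Factor [Prim var]]]]]]

Expr
Term / Expr
Factor / Expr
Prim / Expr
b / Expr
b / Term
b / Factor * Term
b / Factor @ Prim * Term
b / Prim @ Prim * Term
b / b @ Prim * Term
b / b @ var * Term
b / b @ var * Factor
b / b @ var * Prim
b / b @ var * var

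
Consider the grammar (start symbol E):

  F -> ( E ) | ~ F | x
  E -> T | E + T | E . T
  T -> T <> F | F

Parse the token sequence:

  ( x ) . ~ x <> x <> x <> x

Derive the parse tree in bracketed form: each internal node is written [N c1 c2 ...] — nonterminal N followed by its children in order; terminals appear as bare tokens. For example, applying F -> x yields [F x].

E
E . T
T . T
F . T
( E ) . T
( T ) . T
( F ) . T
( x ) . T
( x ) . T <> F
( x ) . T <> F <> F
( x ) . T <> F <> F <> F
( x ) . F <> F <> F <> F
( x ) . ~ F <> F <> F <> F
( x ) . ~ x <> F <> F <> F
( x ) . ~ x <> x <> F <> F
( x ) . ~ x <> x <> x <> F
( x ) . ~ x <> x <> x <> x

[E [E [T [F ( [E [T [F x]]] )]]] . [T [T [T [T [F ~ [F x]]] <> [F x]] <> [F x]] <> [F x]]]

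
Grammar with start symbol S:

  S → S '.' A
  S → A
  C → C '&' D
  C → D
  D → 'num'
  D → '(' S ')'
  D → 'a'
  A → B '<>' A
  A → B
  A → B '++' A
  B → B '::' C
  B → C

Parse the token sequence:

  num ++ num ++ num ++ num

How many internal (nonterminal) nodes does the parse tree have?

[S [A [B [C [D num]]] ++ [A [B [C [D num]]] ++ [A [B [C [D num]]] ++ [A [B [C [D num]]]]]]]]

17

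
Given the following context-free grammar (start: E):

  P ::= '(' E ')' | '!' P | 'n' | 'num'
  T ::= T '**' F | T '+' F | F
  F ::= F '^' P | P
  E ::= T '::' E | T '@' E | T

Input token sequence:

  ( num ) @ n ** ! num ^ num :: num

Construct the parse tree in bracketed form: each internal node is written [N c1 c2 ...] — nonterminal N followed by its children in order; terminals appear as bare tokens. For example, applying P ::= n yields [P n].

[E [T [F [P ( [E [T [F [P num]]]] )]]] @ [E [T [T [F [P n]]] ** [F [F [P ! [P num]]] ^ [P num]]] :: [E [T [F [P num]]]]]]

E
T @ E
F @ E
P @ E
( E ) @ E
( T ) @ E
( F ) @ E
( P ) @ E
( num ) @ E
( num ) @ T :: E
( num ) @ T ** F :: E
( num ) @ F ** F :: E
( num ) @ P ** F :: E
( num ) @ n ** F :: E
( num ) @ n ** F ^ P :: E
( num ) @ n ** P ^ P :: E
( num ) @ n ** ! P ^ P :: E
( num ) @ n ** ! num ^ P :: E
( num ) @ n ** ! num ^ num :: E
( num ) @ n ** ! num ^ num :: T
( num ) @ n ** ! num ^ num :: F
( num ) @ n ** ! num ^ num :: P
( num ) @ n ** ! num ^ num :: num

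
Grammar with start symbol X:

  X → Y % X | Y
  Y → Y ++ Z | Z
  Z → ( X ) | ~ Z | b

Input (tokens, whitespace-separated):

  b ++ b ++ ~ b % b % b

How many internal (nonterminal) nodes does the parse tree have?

[X [Y [Y [Y [Z b]] ++ [Z b]] ++ [Z ~ [Z b]]] % [X [Y [Z b]] % [X [Y [Z b]]]]]

14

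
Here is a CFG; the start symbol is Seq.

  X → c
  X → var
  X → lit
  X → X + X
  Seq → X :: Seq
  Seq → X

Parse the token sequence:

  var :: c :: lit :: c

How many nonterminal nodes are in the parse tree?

[Seq [X var] :: [Seq [X c] :: [Seq [X lit] :: [Seq [X c]]]]]

8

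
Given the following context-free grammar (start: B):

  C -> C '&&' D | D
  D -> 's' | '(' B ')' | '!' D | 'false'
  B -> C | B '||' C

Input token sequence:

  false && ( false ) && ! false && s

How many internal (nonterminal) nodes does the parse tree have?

[B [C [C [C [C [D false]] && [D ( [B [C [D false]]] )]] && [D ! [D false]]] && [D s]]]

13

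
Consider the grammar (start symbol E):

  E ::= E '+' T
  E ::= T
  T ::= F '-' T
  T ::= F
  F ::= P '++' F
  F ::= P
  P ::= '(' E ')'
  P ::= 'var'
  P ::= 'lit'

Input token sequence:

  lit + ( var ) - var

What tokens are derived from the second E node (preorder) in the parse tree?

[E [E [T [F [P lit]]]] + [T [F [P ( [E [T [F [P var]]]] )]] - [T [F [P var]]]]]

lit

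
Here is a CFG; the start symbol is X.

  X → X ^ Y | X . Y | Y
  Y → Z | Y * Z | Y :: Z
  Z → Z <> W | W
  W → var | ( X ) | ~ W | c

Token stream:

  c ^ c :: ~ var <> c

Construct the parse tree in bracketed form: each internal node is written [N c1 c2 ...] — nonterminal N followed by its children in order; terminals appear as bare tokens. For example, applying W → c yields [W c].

[X [X [Y [Z [W c]]]] ^ [Y [Y [Z [W c]]] :: [Z [Z [W ~ [W var]]] <> [W c]]]]

X
X ^ Y
Y ^ Y
Z ^ Y
W ^ Y
c ^ Y
c ^ Y :: Z
c ^ Z :: Z
c ^ W :: Z
c ^ c :: Z
c ^ c :: Z <> W
c ^ c :: W <> W
c ^ c :: ~ W <> W
c ^ c :: ~ var <> W
c ^ c :: ~ var <> c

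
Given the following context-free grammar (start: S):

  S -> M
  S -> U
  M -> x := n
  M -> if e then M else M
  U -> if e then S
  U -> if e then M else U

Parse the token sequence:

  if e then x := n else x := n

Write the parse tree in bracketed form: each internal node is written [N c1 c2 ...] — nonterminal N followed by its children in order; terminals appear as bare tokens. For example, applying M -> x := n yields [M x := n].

S
M
if e then M else M
if e then x := n else M
if e then x := n else x := n

[S [M if e then [M x := n] else [M x := n]]]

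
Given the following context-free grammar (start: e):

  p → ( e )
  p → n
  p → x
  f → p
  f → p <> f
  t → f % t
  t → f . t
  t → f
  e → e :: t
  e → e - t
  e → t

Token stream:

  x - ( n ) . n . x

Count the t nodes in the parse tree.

[e [e [t [f [p x]]]] - [t [f [p ( [e [t [f [p n]]]] )]] . [t [f [p n]] . [t [f [p x]]]]]]

5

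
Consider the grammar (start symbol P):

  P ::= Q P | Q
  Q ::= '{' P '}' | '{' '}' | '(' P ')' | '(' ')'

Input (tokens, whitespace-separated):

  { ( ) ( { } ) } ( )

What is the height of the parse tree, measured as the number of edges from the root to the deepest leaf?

[P [Q { [P [Q ( )] [P [Q ( [P [Q { }]] )]]] }] [P [Q ( )]]]

7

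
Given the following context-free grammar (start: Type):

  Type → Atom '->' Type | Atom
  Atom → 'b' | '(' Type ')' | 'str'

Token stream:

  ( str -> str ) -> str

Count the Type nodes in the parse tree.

4

[Type [Atom ( [Type [Atom str] -> [Type [Atom str]]] )] -> [Type [Atom str]]]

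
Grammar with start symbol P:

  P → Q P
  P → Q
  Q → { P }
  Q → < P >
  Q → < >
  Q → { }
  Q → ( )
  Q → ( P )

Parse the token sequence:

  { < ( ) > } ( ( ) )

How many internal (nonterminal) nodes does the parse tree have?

[P [Q { [P [Q < [P [Q ( )]] >]] }] [P [Q ( [P [Q ( )]] )]]]

10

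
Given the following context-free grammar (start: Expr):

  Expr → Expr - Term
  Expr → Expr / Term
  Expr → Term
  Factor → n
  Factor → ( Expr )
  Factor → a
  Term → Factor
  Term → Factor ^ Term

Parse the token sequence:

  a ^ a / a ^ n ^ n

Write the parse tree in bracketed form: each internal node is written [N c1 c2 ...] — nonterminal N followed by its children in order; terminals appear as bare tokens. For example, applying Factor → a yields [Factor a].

[Expr [Expr [Term [Factor a] ^ [Term [Factor a]]]] / [Term [Factor a] ^ [Term [Factor n] ^ [Term [Factor n]]]]]

Expr
Expr / Term
Term / Term
Factor ^ Term / Term
a ^ Term / Term
a ^ Factor / Term
a ^ a / Term
a ^ a / Factor ^ Term
a ^ a / a ^ Term
a ^ a / a ^ Factor ^ Term
a ^ a / a ^ n ^ Term
a ^ a / a ^ n ^ Factor
a ^ a / a ^ n ^ n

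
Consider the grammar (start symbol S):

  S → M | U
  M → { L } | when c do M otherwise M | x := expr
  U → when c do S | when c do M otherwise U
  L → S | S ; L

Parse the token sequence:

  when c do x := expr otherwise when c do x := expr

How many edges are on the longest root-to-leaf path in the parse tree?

5

[S [U when c do [M x := expr] otherwise [U when c do [S [M x := expr]]]]]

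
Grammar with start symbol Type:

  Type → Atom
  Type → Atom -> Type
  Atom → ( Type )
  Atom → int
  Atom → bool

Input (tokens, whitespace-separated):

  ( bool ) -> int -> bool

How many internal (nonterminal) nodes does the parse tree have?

[Type [Atom ( [Type [Atom bool]] )] -> [Type [Atom int] -> [Type [Atom bool]]]]

8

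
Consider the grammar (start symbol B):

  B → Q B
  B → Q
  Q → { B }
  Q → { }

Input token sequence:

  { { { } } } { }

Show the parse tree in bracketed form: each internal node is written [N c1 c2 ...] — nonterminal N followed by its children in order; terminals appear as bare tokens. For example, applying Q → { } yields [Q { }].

[B [Q { [B [Q { [B [Q { }]] }]] }] [B [Q { }]]]

B
Q B
{ B } B
{ Q } B
{ { B } } B
{ { Q } } B
{ { { } } } B
{ { { } } } Q
{ { { } } } { }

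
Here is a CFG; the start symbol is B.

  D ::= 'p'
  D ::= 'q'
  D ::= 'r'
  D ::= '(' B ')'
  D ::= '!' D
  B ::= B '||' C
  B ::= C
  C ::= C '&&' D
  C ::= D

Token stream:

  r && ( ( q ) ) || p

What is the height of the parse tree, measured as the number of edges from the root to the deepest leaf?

[B [B [C [C [D r]] && [D ( [B [C [D ( [B [C [D q]]] )]]] )]]] || [C [D p]]]

10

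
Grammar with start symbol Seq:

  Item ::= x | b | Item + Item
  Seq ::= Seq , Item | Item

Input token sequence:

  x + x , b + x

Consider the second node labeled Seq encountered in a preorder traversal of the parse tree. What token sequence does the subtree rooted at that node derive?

[Seq [Seq [Item [Item x] + [Item x]]] , [Item [Item b] + [Item x]]]

x + x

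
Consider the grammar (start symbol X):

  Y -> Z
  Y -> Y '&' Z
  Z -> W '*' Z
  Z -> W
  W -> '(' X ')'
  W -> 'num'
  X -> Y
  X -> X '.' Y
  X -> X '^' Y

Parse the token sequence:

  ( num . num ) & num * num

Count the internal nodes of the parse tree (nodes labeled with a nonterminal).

17

[X [Y [Y [Z [W ( [X [X [Y [Z [W num]]]] . [Y [Z [W num]]]] )]]] & [Z [W num] * [Z [W num]]]]]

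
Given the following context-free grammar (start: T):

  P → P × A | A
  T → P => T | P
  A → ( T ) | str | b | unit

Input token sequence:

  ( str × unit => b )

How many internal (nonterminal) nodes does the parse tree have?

11

[T [P [A ( [T [P [P [A str]] × [A unit]] => [T [P [A b]]]] )]]]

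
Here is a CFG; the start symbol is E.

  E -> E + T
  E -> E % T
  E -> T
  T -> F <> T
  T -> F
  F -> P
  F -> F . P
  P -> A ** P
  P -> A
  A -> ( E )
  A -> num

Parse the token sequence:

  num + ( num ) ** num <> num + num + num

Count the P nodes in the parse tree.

7

[E [E [E [E [T [F [P [A num]]]]] + [T [F [P [A ( [E [T [F [P [A num]]]]] )] ** [P [A num]]]] <> [T [F [P [A num]]]]]] + [T [F [P [A num]]]]] + [T [F [P [A num]]]]]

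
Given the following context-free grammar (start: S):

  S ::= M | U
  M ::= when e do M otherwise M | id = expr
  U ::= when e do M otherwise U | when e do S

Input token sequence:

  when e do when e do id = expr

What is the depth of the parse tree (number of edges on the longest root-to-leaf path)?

6

[S [U when e do [S [U when e do [S [M id = expr]]]]]]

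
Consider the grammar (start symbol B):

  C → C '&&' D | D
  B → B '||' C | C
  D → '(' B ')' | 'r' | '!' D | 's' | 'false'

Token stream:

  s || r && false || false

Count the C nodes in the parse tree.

[B [B [B [C [D s]]] || [C [C [D r]] && [D false]]] || [C [D false]]]

4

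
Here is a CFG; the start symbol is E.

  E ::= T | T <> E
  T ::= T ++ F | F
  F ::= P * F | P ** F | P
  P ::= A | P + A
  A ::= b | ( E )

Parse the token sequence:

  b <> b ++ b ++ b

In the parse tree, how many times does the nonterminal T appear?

4

[E [T [F [P [A b]]]] <> [E [T [T [T [F [P [A b]]]] ++ [F [P [A b]]]] ++ [F [P [A b]]]]]]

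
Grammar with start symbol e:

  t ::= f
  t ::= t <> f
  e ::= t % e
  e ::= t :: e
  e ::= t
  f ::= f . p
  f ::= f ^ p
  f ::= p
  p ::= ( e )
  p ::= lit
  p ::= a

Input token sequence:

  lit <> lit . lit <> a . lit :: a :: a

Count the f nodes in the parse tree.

7

[e [t [t [t [f [p lit]]] <> [f [f [p lit]] . [p lit]]] <> [f [f [p a]] . [p lit]]] :: [e [t [f [p a]]] :: [e [t [f [p a]]]]]]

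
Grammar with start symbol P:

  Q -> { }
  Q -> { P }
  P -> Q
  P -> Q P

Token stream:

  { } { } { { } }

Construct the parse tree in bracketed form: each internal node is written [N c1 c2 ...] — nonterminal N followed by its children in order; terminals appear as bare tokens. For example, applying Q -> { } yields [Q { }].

[P [Q { }] [P [Q { }] [P [Q { [P [Q { }]] }]]]]

P
Q P
{ } P
{ } Q P
{ } { } P
{ } { } Q
{ } { } { P }
{ } { } { Q }
{ } { } { { } }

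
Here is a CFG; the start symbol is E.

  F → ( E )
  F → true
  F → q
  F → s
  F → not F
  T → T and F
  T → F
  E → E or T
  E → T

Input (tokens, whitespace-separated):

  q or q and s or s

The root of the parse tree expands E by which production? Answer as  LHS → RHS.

[E [E [E [T [F q]]] or [T [T [F q]] and [F s]]] or [T [F s]]]

E → E or T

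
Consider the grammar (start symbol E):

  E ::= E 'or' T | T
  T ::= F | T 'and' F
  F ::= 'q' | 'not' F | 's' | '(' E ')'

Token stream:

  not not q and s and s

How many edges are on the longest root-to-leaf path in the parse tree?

[E [T [T [T [F not [F not [F q]]]] and [F s]] and [F s]]]

7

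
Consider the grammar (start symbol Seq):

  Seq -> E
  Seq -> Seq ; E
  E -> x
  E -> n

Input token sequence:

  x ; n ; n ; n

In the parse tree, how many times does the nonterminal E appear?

[Seq [Seq [Seq [Seq [E x]] ; [E n]] ; [E n]] ; [E n]]

4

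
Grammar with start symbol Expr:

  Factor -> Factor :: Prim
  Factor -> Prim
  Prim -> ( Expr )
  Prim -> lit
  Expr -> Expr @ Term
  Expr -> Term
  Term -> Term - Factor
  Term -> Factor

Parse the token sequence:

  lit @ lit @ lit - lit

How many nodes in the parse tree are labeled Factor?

4

[Expr [Expr [Expr [Term [Factor [Prim lit]]]] @ [Term [Factor [Prim lit]]]] @ [Term [Term [Factor [Prim lit]]] - [Factor [Prim lit]]]]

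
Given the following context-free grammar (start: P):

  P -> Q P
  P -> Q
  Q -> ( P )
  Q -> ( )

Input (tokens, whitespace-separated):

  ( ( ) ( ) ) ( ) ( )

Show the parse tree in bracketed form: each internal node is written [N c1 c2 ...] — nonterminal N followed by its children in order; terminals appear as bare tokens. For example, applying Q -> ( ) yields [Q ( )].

[P [Q ( [P [Q ( )] [P [Q ( )]]] )] [P [Q ( )] [P [Q ( )]]]]

P
Q P
( P ) P
( Q P ) P
( ( ) P ) P
( ( ) Q ) P
( ( ) ( ) ) P
( ( ) ( ) ) Q P
( ( ) ( ) ) ( ) P
( ( ) ( ) ) ( ) Q
( ( ) ( ) ) ( ) ( )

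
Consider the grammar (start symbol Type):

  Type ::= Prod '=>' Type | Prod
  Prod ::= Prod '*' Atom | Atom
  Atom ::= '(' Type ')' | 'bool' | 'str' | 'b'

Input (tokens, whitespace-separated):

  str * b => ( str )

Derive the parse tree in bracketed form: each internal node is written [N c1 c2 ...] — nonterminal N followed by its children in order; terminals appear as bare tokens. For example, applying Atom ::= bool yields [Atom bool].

[Type [Prod [Prod [Atom str]] * [Atom b]] => [Type [Prod [Atom ( [Type [Prod [Atom str]]] )]]]]

Type
Prod => Type
Prod * Atom => Type
Atom * Atom => Type
str * Atom => Type
str * b => Type
str * b => Prod
str * b => Atom
str * b => ( Type )
str * b => ( Prod )
str * b => ( Atom )
str * b => ( str )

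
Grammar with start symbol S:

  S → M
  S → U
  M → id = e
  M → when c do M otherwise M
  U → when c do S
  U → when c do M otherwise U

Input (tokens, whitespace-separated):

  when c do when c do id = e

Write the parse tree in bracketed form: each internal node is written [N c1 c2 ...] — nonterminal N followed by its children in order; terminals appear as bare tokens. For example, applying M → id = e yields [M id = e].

S
U
when c do S
when c do U
when c do when c do S
when c do when c do M
when c do when c do id = e

[S [U when c do [S [U when c do [S [M id = e]]]]]]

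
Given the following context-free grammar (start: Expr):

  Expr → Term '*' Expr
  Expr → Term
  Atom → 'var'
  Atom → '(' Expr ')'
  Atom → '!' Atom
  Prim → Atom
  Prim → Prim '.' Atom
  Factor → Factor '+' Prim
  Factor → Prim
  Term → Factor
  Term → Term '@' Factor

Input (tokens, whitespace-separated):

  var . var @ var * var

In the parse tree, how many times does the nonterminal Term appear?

[Expr [Term [Term [Factor [Prim [Prim [Atom var]] . [Atom var]]]] @ [Factor [Prim [Atom var]]]] * [Expr [Term [Factor [Prim [Atom var]]]]]]

3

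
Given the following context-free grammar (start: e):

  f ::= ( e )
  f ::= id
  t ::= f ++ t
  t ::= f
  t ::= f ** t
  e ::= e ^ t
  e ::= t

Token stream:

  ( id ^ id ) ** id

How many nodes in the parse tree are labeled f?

4

[e [t [f ( [e [e [t [f id]]] ^ [t [f id]]] )] ** [t [f id]]]]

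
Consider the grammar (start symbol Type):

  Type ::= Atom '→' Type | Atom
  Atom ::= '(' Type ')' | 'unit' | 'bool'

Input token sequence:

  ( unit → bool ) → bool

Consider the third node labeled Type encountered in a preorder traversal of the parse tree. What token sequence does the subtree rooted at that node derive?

[Type [Atom ( [Type [Atom unit] → [Type [Atom bool]]] )] → [Type [Atom bool]]]

bool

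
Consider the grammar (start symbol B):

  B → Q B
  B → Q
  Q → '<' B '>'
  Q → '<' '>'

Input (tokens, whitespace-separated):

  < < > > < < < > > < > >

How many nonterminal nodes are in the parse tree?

12

[B [Q < [B [Q < >]] >] [B [Q < [B [Q < [B [Q < >]] >] [B [Q < >]]] >]]]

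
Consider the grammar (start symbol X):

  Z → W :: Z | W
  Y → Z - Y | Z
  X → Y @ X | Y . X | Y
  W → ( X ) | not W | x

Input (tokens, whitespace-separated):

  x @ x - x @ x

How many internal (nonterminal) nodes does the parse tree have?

[X [Y [Z [W x]]] @ [X [Y [Z [W x]] - [Y [Z [W x]]]] @ [X [Y [Z [W x]]]]]]

15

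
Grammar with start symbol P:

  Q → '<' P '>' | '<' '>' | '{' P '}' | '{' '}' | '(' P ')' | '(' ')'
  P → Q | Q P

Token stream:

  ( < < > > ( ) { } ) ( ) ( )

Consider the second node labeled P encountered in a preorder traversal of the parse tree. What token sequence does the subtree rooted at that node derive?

[P [Q ( [P [Q < [P [Q < >]] >] [P [Q ( )] [P [Q { }]]]] )] [P [Q ( )] [P [Q ( )]]]]

< < > > ( ) { }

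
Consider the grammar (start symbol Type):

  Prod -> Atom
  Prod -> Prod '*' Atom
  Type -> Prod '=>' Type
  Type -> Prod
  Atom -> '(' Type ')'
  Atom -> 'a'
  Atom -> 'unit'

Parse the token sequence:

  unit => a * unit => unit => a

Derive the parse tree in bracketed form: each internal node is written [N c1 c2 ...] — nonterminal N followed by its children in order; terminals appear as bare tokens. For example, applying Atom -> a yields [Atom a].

[Type [Prod [Atom unit]] => [Type [Prod [Prod [Atom a]] * [Atom unit]] => [Type [Prod [Atom unit]] => [Type [Prod [Atom a]]]]]]

Type
Prod => Type
Atom => Type
unit => Type
unit => Prod => Type
unit => Prod * Atom => Type
unit => Atom * Atom => Type
unit => a * Atom => Type
unit => a * unit => Type
unit => a * unit => Prod => Type
unit => a * unit => Atom => Type
unit => a * unit => unit => Type
unit => a * unit => unit => Prod
unit => a * unit => unit => Atom
unit => a * unit => unit => a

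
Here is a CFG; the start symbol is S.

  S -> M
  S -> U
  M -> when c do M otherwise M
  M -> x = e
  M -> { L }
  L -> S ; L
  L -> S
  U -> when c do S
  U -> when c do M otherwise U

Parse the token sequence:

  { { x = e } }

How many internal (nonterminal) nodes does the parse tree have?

8

[S [M { [L [S [M { [L [S [M x = e]]] }]]] }]]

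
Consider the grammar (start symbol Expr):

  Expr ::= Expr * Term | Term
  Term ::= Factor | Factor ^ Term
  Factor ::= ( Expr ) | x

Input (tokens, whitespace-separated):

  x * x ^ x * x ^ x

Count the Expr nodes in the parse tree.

[Expr [Expr [Expr [Term [Factor x]]] * [Term [Factor x] ^ [Term [Factor x]]]] * [Term [Factor x] ^ [Term [Factor x]]]]

3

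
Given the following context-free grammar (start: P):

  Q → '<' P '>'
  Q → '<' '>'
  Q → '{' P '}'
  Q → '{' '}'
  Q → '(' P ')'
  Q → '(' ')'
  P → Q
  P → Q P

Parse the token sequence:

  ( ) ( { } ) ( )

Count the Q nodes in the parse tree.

4

[P [Q ( )] [P [Q ( [P [Q { }]] )] [P [Q ( )]]]]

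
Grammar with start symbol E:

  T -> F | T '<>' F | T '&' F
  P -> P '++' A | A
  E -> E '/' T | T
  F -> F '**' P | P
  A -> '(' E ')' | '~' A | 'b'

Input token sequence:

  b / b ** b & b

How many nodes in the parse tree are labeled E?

[E [E [T [F [P [A b]]]]] / [T [T [F [F [P [A b]]] ** [P [A b]]]] & [F [P [A b]]]]]

2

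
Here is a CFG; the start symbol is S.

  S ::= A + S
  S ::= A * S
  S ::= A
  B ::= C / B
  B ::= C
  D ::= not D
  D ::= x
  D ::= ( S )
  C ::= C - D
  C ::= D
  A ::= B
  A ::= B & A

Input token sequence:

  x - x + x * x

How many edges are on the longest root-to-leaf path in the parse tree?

7

[S [A [B [C [C [D x]] - [D x]]]] + [S [A [B [C [D x]]]] * [S [A [B [C [D x]]]]]]]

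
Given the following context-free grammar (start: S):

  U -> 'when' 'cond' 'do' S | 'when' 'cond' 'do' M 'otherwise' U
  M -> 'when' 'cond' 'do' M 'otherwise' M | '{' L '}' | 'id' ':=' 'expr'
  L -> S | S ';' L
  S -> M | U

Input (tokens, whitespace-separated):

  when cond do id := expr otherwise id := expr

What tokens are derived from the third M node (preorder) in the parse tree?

id := expr

[S [M when cond do [M id := expr] otherwise [M id := expr]]]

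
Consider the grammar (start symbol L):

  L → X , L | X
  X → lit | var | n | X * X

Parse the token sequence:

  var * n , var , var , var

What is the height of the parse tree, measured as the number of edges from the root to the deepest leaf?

5

[L [X [X var] * [X n]] , [L [X var] , [L [X var] , [L [X var]]]]]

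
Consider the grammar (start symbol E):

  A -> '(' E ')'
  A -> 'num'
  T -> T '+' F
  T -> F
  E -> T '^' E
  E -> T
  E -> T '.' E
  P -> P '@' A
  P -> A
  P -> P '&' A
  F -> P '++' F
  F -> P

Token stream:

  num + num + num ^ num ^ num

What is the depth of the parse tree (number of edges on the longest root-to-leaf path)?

[E [T [T [T [F [P [A num]]]] + [F [P [A num]]]] + [F [P [A num]]]] ^ [E [T [F [P [A num]]]] ^ [E [T [F [P [A num]]]]]]]

7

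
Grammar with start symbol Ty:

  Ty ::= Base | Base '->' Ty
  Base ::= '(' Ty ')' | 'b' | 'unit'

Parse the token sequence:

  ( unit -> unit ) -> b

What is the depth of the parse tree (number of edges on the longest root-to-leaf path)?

[Ty [Base ( [Ty [Base unit] -> [Ty [Base unit]]] )] -> [Ty [Base b]]]

5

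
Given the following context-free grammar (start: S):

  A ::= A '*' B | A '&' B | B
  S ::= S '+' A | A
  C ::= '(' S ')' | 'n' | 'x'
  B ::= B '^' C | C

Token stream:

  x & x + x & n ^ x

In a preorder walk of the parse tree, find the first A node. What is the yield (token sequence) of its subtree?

x & x

[S [S [A [A [B [C x]]] & [B [C x]]]] + [A [A [B [C x]]] & [B [B [C n]] ^ [C x]]]]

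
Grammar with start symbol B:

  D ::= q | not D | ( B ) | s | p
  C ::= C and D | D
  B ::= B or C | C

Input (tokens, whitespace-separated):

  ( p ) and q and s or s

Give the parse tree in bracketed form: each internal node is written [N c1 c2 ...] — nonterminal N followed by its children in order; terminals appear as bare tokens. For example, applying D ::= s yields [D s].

[B [B [C [C [C [D ( [B [C [D p]]] )]] and [D q]] and [D s]]] or [C [D s]]]

B
B or C
C or C
C and D or C
C and D and D or C
D and D and D or C
( B ) and D and D or C
( C ) and D and D or C
( D ) and D and D or C
( p ) and D and D or C
( p ) and q and D or C
( p ) and q and s or C
( p ) and q and s or D
( p ) and q and s or s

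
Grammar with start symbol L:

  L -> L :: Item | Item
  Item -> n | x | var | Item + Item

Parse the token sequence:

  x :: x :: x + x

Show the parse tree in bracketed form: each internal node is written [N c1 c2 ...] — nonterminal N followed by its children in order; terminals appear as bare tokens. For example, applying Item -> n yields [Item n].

[L [L [L [Item x]] :: [Item x]] :: [Item [Item x] + [Item x]]]

L
L :: Item
L :: Item :: Item
Item :: Item :: Item
x :: Item :: Item
x :: x :: Item
x :: x :: Item + Item
x :: x :: x + Item
x :: x :: x + x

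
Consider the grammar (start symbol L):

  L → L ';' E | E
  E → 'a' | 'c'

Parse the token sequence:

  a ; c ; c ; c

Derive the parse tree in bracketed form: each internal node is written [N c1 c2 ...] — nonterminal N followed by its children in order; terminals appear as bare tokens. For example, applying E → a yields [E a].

[L [L [L [L [E a]] ; [E c]] ; [E c]] ; [E c]]

L
L ; E
L ; E ; E
L ; E ; E ; E
E ; E ; E ; E
a ; E ; E ; E
a ; c ; E ; E
a ; c ; c ; E
a ; c ; c ; c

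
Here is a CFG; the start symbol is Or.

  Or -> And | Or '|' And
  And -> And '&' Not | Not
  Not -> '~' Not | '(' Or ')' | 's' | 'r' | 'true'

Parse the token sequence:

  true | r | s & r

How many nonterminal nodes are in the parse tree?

[Or [Or [Or [And [Not true]]] | [And [Not r]]] | [And [And [Not s]] & [Not r]]]

11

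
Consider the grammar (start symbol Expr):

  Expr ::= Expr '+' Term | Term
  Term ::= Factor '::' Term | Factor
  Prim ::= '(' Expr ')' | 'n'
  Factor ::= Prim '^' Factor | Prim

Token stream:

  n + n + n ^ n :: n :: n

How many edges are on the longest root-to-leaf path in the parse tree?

6

[Expr [Expr [Expr [Term [Factor [Prim n]]]] + [Term [Factor [Prim n]]]] + [Term [Factor [Prim n] ^ [Factor [Prim n]]] :: [Term [Factor [Prim n]] :: [Term [Factor [Prim n]]]]]]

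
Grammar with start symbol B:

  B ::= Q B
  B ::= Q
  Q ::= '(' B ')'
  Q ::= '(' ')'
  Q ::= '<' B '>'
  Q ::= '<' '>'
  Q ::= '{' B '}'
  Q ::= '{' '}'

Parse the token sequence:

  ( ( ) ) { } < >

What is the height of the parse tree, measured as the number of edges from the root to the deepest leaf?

[B [Q ( [B [Q ( )]] )] [B [Q { }] [B [Q < >]]]]

4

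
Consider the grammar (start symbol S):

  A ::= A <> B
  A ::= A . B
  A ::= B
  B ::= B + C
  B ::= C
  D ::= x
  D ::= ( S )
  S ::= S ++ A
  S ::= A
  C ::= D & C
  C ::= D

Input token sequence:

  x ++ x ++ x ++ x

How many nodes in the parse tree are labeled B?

4

[S [S [S [S [A [B [C [D x]]]]] ++ [A [B [C [D x]]]]] ++ [A [B [C [D x]]]]] ++ [A [B [C [D x]]]]]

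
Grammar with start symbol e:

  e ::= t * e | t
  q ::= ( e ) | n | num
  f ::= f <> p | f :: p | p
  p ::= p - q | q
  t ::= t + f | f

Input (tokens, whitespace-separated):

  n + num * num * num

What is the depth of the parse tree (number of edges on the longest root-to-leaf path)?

[e [t [t [f [p [q n]]]] + [f [p [q num]]]] * [e [t [f [p [q num]]]] * [e [t [f [p [q num]]]]]]]

7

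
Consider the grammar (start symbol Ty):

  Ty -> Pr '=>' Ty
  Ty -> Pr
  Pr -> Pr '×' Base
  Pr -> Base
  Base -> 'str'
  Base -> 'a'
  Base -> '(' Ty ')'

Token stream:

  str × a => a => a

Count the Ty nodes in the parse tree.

[Ty [Pr [Pr [Base str]] × [Base a]] => [Ty [Pr [Base a]] => [Ty [Pr [Base a]]]]]

3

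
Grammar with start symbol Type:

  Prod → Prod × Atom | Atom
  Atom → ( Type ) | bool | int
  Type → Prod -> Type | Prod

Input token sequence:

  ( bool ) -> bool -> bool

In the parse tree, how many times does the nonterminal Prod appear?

[Type [Prod [Atom ( [Type [Prod [Atom bool]]] )]] -> [Type [Prod [Atom bool]] -> [Type [Prod [Atom bool]]]]]

4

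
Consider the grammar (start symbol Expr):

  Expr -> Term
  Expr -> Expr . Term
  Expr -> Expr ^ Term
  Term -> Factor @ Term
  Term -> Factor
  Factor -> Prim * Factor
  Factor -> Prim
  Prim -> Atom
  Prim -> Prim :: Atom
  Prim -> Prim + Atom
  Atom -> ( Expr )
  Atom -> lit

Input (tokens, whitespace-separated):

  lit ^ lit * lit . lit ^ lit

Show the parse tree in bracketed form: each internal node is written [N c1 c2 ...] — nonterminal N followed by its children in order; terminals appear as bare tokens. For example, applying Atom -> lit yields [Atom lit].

[Expr [Expr [Expr [Expr [Term [Factor [Prim [Atom lit]]]]] ^ [Term [Factor [Prim [Atom lit]] * [Factor [Prim [Atom lit]]]]]] . [Term [Factor [Prim [Atom lit]]]]] ^ [Term [Factor [Prim [Atom lit]]]]]

Expr
Expr ^ Term
Expr . Term ^ Term
Expr ^ Term . Term ^ Term
Term ^ Term . Term ^ Term
Factor ^ Term . Term ^ Term
Prim ^ Term . Term ^ Term
Atom ^ Term . Term ^ Term
lit ^ Term . Term ^ Term
lit ^ Factor . Term ^ Term
lit ^ Prim * Factor . Term ^ Term
lit ^ Atom * Factor . Term ^ Term
lit ^ lit * Factor . Term ^ Term
lit ^ lit * Prim . Term ^ Term
lit ^ lit * Atom . Term ^ Term
lit ^ lit * lit . Term ^ Term
lit ^ lit * lit . Factor ^ Term
lit ^ lit * lit . Prim ^ Term
lit ^ lit * lit . Atom ^ Term
lit ^ lit * lit . lit ^ Term
lit ^ lit * lit . lit ^ Factor
lit ^ lit * lit . lit ^ Prim
lit ^ lit * lit . lit ^ Atom
lit ^ lit * lit . lit ^ lit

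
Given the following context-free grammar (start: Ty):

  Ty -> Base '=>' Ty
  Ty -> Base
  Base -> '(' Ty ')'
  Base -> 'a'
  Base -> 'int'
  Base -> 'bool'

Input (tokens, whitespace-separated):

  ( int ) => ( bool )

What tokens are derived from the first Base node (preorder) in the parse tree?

( int )

[Ty [Base ( [Ty [Base int]] )] => [Ty [Base ( [Ty [Base bool]] )]]]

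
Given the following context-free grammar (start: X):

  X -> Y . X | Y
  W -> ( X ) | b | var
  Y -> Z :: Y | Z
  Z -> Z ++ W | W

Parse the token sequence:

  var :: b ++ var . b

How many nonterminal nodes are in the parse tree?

[X [Y [Z [W var]] :: [Y [Z [Z [W b]] ++ [W var]]]] . [X [Y [Z [W b]]]]]

13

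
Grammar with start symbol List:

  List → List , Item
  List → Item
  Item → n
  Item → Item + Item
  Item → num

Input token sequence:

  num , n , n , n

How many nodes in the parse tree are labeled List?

[List [List [List [List [Item num]] , [Item n]] , [Item n]] , [Item n]]

4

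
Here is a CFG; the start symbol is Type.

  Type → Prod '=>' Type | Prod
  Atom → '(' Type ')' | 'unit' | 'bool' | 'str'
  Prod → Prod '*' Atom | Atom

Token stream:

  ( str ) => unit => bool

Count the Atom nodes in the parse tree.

[Type [Prod [Atom ( [Type [Prod [Atom str]]] )]] => [Type [Prod [Atom unit]] => [Type [Prod [Atom bool]]]]]

4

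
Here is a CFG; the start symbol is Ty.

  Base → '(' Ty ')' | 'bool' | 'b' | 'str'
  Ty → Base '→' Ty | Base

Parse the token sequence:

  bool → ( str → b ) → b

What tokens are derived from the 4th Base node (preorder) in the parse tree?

[Ty [Base bool] → [Ty [Base ( [Ty [Base str] → [Ty [Base b]]] )] → [Ty [Base b]]]]

b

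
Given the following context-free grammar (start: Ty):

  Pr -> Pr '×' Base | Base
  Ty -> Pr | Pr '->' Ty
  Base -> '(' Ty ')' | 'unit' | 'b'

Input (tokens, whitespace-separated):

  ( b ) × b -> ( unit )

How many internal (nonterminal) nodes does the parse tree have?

[Ty [Pr [Pr [Base ( [Ty [Pr [Base b]]] )]] × [Base b]] -> [Ty [Pr [Base ( [Ty [Pr [Base unit]]] )]]]]

14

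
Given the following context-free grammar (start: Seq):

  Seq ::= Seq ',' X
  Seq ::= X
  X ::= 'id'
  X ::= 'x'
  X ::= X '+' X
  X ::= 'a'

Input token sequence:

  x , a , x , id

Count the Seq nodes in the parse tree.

[Seq [Seq [Seq [Seq [X x]] , [X a]] , [X x]] , [X id]]

4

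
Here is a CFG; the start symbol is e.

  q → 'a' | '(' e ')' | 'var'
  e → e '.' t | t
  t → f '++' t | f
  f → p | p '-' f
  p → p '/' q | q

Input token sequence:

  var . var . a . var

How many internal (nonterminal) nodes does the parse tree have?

[e [e [e [e [t [f [p [q var]]]]] . [t [f [p [q var]]]]] . [t [f [p [q a]]]]] . [t [f [p [q var]]]]]

20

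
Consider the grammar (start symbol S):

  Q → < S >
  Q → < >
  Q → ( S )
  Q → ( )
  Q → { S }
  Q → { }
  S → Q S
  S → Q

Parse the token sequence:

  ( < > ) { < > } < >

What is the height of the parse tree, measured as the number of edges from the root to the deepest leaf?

5

[S [Q ( [S [Q < >]] )] [S [Q { [S [Q < >]] }] [S [Q < >]]]]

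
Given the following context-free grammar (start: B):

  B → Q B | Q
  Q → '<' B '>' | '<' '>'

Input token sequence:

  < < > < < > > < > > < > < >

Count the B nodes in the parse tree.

[B [Q < [B [Q < >] [B [Q < [B [Q < >]] >] [B [Q < >]]]] >] [B [Q < >] [B [Q < >]]]]

7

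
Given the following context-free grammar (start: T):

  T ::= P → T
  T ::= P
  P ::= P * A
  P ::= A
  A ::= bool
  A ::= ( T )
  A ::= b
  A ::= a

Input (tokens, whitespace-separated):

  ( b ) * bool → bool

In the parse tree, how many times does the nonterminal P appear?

4

[T [P [P [A ( [T [P [A b]]] )]] * [A bool]] → [T [P [A bool]]]]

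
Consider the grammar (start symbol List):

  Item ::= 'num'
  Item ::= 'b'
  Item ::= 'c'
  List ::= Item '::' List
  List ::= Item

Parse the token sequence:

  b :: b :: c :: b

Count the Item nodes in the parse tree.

4

[List [Item b] :: [List [Item b] :: [List [Item c] :: [List [Item b]]]]]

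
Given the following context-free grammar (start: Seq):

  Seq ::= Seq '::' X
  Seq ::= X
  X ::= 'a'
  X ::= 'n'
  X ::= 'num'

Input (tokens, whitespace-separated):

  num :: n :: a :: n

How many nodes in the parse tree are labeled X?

4

[Seq [Seq [Seq [Seq [X num]] :: [X n]] :: [X a]] :: [X n]]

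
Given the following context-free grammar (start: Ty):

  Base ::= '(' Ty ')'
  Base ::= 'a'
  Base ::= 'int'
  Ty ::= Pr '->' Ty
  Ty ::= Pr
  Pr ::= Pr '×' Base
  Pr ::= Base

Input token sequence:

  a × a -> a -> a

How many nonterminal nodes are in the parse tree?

[Ty [Pr [Pr [Base a]] × [Base a]] -> [Ty [Pr [Base a]] -> [Ty [Pr [Base a]]]]]

11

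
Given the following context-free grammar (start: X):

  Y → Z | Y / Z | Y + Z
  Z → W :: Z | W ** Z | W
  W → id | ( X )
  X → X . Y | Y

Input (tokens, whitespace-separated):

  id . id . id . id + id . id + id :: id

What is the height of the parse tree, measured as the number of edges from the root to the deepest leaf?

[X [X [X [X [X [Y [Z [W id]]]] . [Y [Z [W id]]]] . [Y [Z [W id]]]] . [Y [Y [Z [W id]]] + [Z [W id]]]] . [Y [Y [Z [W id]]] + [Z [W id] :: [Z [W id]]]]]

8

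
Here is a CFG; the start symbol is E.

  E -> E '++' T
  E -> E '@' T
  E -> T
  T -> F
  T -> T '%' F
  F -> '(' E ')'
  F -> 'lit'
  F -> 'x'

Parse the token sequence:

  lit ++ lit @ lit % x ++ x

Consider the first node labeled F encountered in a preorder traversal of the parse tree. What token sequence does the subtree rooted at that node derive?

lit

[E [E [E [E [T [F lit]]] ++ [T [F lit]]] @ [T [T [F lit]] % [F x]]] ++ [T [F x]]]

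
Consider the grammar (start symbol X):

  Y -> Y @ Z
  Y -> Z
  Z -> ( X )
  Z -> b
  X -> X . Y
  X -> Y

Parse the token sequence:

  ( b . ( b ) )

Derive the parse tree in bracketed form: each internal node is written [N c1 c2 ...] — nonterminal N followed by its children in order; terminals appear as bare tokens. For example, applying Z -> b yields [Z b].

[X [Y [Z ( [X [X [Y [Z b]]] . [Y [Z ( [X [Y [Z b]]] )]]] )]]]

X
Y
Z
( X )
( X . Y )
( Y . Y )
( Z . Y )
( b . Y )
( b . Z )
( b . ( X ) )
( b . ( Y ) )
( b . ( Z ) )
( b . ( b ) )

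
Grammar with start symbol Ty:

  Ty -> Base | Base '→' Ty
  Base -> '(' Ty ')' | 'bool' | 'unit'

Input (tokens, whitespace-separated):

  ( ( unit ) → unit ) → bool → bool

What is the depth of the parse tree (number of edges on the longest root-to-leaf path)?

[Ty [Base ( [Ty [Base ( [Ty [Base unit]] )] → [Ty [Base unit]]] )] → [Ty [Base bool] → [Ty [Base bool]]]]

6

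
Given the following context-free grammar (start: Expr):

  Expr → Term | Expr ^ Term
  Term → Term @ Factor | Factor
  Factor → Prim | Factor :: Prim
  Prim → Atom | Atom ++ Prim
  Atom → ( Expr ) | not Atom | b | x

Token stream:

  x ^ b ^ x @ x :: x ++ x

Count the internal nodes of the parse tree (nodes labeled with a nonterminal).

24

[Expr [Expr [Expr [Term [Factor [Prim [Atom x]]]]] ^ [Term [Factor [Prim [Atom b]]]]] ^ [Term [Term [Factor [Prim [Atom x]]]] @ [Factor [Factor [Prim [Atom x]]] :: [Prim [Atom x] ++ [Prim [Atom x]]]]]]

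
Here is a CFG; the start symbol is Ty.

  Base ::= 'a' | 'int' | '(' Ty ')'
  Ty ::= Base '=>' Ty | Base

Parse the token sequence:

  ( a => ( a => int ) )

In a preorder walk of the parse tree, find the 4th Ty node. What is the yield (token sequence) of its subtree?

[Ty [Base ( [Ty [Base a] => [Ty [Base ( [Ty [Base a] => [Ty [Base int]]] )]]] )]]

a => int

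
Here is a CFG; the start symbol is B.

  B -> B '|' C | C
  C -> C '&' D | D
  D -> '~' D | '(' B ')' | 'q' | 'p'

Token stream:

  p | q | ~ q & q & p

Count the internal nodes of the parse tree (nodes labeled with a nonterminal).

14

[B [B [B [C [D p]]] | [C [D q]]] | [C [C [C [D ~ [D q]]] & [D q]] & [D p]]]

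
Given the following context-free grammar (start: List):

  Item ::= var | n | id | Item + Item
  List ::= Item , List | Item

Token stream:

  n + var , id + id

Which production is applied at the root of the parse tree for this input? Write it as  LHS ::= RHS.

List ::= Item , List

[List [Item [Item n] + [Item var]] , [List [Item [Item id] + [Item id]]]]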